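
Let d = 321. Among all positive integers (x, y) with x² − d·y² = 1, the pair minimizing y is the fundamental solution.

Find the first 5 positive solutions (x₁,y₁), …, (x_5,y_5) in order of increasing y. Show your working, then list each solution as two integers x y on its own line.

[17; 1,10,1,34] for √321; ℓ=4 ⇒ convergent index 3
step 0: (17, 1)  from 17·(1,0) + (0,1)
…
step 2: (197, 11)  from 10·(18,1) + (17,1)
step 3: (215, 12)  from 1·(197,11) + (18,1)
fundamental: x₁=215, y₁=12  (since 46225 − 321·144 = 1)
(x_2, y_2) = (215·215 + 321·12·12, 215·12 + 12·215) = (92449, 5160)
(x_3, y_3) = (215·92449 + 321·12·5160, 215·5160 + 12·92449) = (39752855, 2218788)
(x_4, y_4) = (215·39752855 + 321·12·2218788, 215·2218788 + 12·39752855) = (17093635201, 954073680)
(x_5, y_5) = (215·17093635201 + 321·12·954073680, 215·954073680 + 12·17093635201) = (7350223383575, 410249463612)

215 12
92449 5160
39752855 2218788
17093635201 954073680
7350223383575 410249463612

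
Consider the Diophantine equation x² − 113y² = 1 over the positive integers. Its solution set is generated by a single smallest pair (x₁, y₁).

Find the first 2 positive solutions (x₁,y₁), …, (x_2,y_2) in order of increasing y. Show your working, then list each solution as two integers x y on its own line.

1204353 113296
2900932297217 272896754976

√113 = [10; 1,1,1,2,2,1,1,1,20, …], period ℓ=9 (odd) → k=17
k=0  a_k=10  p_k/q_k = 10/1
…
k=2  a_k=1  p_k/q_k = 21/2
k=3  a_k=1  p_k/q_k = 32/3
…
k=5  a_k=2  p_k/q_k = 202/19
…
k=8  a_k=1  p_k/q_k = 776/73
…
k=16  a_k=1  p_k/q_k = 758918/71393
k=17  a_k=1  p_k/q_k = 1204353/113296
fundamental: x₁=1204353, y₁=113296  (since 1450466148609 − 113·12835983616 = 1)
k=2:  x_2 = 1204353·1204353+113·113296·113296 = 2900932297217,  y_2 = 1204353·113296+113296·1204353 = 272896754976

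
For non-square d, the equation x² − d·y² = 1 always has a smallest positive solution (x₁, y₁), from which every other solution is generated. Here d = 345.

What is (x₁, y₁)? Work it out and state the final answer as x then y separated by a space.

6761 364

[18; 1,1,2,1,6,1,2,1,1,36] for √345; ℓ=10 ⇒ convergent index 9
step 0: (18, 1)  from 18·(1,0) + (0,1)
…
step 4: (130, 7)  from 1·(93,5) + (37,2)
…
step 6: (1003, 54)  from 1·(873,47) + (130,7)
step 7: (2879, 155)  from 2·(1003,54) + (873,47)
step 8: (3882, 209)  from 1·(2879,155) + (1003,54)
step 9: (6761, 364)  from 1·(3882,209) + (2879,155)
→ (6761, 364).  Check: 6761²=45711121, 345·364²=45711120, difference 1.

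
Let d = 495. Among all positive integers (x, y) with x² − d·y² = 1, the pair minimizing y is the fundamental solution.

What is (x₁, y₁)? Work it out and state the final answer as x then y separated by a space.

d=495: √d = [22; 4,44] (ℓ=2, even), read p_1/q_1
i=0: a=22 ⇒ p=22, q=1
i=1: a=4 ⇒ p=89, q=4
fundamental: x₁=89, y₁=4  (since 7921 − 495·16 = 1)

89 4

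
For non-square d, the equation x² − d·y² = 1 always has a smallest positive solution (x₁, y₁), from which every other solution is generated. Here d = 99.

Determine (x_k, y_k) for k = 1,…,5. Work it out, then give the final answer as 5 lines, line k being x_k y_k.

10 1
199 20
3970 399
79201 7960
1580050 158801

√99 = [9; 1,18, …], period ℓ=2 (even) → k=1
step 0: (9, 1)  from 9·(1,0) + (0,1)
step 1: (10, 1)  from 1·(9,1) + (1,0)
fundamental: x₁=10, y₁=1  (since 100 − 99·1 = 1)
(10+1√99)^2 = 199 + 20√99
(10+1√99)^3 = 3970 + 399√99
(10+1√99)^4 = 79201 + 7960√99
(10+1√99)^5 = 1580050 + 158801√99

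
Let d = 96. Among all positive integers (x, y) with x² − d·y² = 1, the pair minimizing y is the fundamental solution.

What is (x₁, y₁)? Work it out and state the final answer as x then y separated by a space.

49 5

d=96: √d = [9; 1,3,1,18] (ℓ=4, even), read p_3/q_3
step 0: (9, 1)  from 9·(1,0) + (0,1)
…
step 2: (39, 4)  from 3·(10,1) + (9,1)
step 3: (49, 5)  from 1·(39,4) + (10,1)
(x₁, y₁) = (49, 5);  49² − 96·5² = 1 ✓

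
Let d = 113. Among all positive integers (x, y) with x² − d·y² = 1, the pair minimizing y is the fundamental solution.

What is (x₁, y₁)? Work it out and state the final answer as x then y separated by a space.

√113 = [10; 1,1,1,2,2,1,1,1,20, …], period ℓ=9 (odd) → k=17
i=0: a=10 ⇒ p=10, q=1
i=1: a=1 ⇒ p=11, q=1
…
i=4: a=2 ⇒ p=85, q=8
…
i=6: a=1 ⇒ p=287, q=27
i=7: a=1 ⇒ p=489, q=46
i=8: a=1 ⇒ p=776, q=73
i=9: a=20 ⇒ p=16009, q=1506
…
i=11: a=1 ⇒ p=32794, q=3085
…
i=13: a=2 ⇒ p=131952, q=12413
i=14: a=2 ⇒ p=313483, q=29490
…
i=16: a=1 ⇒ p=758918, q=71393
i=17: a=1 ⇒ p=1204353, q=113296
(x₁, y₁) = (1204353, 113296);  1204353² − 113·113296² = 1 ✓

1204353 113296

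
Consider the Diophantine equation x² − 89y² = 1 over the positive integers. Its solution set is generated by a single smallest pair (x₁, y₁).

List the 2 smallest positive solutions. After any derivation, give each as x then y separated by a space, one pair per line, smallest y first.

√89 → a₀=9, period (2,3,3,2,18); ℓ=5 odd so k=9
k=0  a_k=9  p_k/q_k = 9/1
k=1  a_k=2  p_k/q_k = 19/2
k=2  a_k=3  p_k/q_k = 66/7
k=3  a_k=3  p_k/q_k = 217/23
k=4  a_k=2  p_k/q_k = 500/53
k=5  a_k=18  p_k/q_k = 9217/977
k=6  a_k=2  p_k/q_k = 18934/2007
k=7  a_k=3  p_k/q_k = 66019/6998
k=8  a_k=3  p_k/q_k = 216991/23001
k=9  a_k=2  p_k/q_k = 500001/53000
fundamental: x₁=500001, y₁=53000  (since 250001000001 − 89·2809000000 = 1)
n=2: (500001,53000)∘(500001,53000) = (500001·500001+89·53000·53000, 500001·53000+53000·500001) = (500002000001,53000106000)

500001 53000
500002000001 53000106000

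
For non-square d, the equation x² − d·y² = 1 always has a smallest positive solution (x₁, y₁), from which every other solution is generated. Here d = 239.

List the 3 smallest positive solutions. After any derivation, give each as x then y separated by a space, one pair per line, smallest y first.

6195120 400729
76759023628799 4965128484960
951062724926484326640 61519133559490389671

√239 = [15; 2,5,1,2,4,15,4,2,1,5,2,30, …], period ℓ=12 (even) → k=11
a_0=15:  p_0=15·1+0=15,  q_0=15·0+1=1
…
a_4=2:  p_4=2·201+170=572,  q_4=2·13+11=37
…
a_7=4:  p_7=4·37907+2489=154117,  q_7=4·2452+161=9969
…
a_9=1:  p_9=1·346141+154117=500258,  q_9=1·22390+9969=32359
a_10=5:  p_10=5·500258+346141=2847431,  q_10=5·32359+22390=184185
a_11=2:  p_11=2·2847431+500258=6195120,  q_11=2·184185+32359=400729
→ (6195120, 400729).  Check: 6195120²=38379511814400, 239·400729²=38379511814399, difference 1.
(x_2, y_2) = (6195120·6195120 + 239·400729·400729, 6195120·400729 + 400729·6195120) = (76759023628799, 4965128484960)
(x_3, y_3) = (6195120·76759023628799 + 239·400729·4965128484960, 6195120·4965128484960 + 400729·76759023628799) = (951062724926484326640, 61519133559490389671)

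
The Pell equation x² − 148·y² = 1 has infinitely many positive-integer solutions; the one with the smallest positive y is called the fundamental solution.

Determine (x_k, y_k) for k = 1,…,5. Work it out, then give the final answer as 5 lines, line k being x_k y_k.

√148 → a₀=12, period (6,24); ℓ=2 even so k=1
a_0=12:  p_0=12·1+0=12,  q_0=12·0+1=1
a_1=6:  p_1=6·12+1=73,  q_1=6·1+0=6
→ (73, 6).  Check: 73²=5329, 148·6²=5328, difference 1.
k=2:  x_2 = 73·73+148·6·6 = 10657,  y_2 = 73·6+6·73 = 876
k=3:  x_3 = 73·10657+148·6·876 = 1555849,  y_3 = 73·876+6·10657 = 127890
k=4:  x_4 = 73·1555849+148·6·127890 = 227143297,  y_4 = 73·127890+6·1555849 = 18671064
k=5:  x_5 = 73·227143297+148·6·18671064 = 33161365513,  y_5 = 73·18671064+6·227143297 = 2725847454

73 6
10657 876
1555849 127890
227143297 18671064
33161365513 2725847454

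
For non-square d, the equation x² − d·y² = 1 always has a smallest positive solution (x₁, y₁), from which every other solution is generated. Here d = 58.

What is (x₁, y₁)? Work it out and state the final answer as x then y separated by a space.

19603 2574

d=58: √d = [7; 1,1,1,1,1,1,14] (ℓ=7, odd), read p_13/q_13
a_0=7:  p_0=7·1+0=7,  q_0=7·0+1=1
…
a_4=1:  p_4=1·23+15=38,  q_4=1·3+2=5
a_5=1:  p_5=1·38+23=61,  q_5=1·5+3=8
a_6=1:  p_6=1·61+38=99,  q_6=1·8+5=13
a_7=14:  p_7=14·99+61=1447,  q_7=14·13+8=190
…
a_10=1:  p_10=1·2993+1546=4539,  q_10=1·393+203=596
a_11=1:  p_11=1·4539+2993=7532,  q_11=1·596+393=989
a_12=1:  p_12=1·7532+4539=12071,  q_12=1·989+596=1585
a_13=1:  p_13=1·12071+7532=19603,  q_13=1·1585+989=2574
fundamental: x₁=19603, y₁=2574  (since 384277609 − 58·6625476 = 1)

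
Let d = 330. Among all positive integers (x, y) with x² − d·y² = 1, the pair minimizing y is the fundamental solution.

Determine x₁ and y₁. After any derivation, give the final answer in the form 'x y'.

√330 = [18; 6,36, …], period ℓ=2 (even) → k=1
k=0  a_k=18  p_k/q_k = 18/1
k=1  a_k=6  p_k/q_k = 109/6
→ (109, 6).  Check: 109²=11881, 330·6²=11880, difference 1.

109 6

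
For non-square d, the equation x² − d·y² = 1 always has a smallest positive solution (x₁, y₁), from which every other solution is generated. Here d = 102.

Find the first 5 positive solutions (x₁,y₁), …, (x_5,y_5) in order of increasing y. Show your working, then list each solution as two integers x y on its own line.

101 10
20401 2020
4120901 408030
832401601 82420040
168141002501 16648440050

[10; 10,20] for √102; ℓ=2 ⇒ convergent index 1
i=0: a=10 ⇒ p=10, q=1
i=1: a=10 ⇒ p=101, q=10
→ (101, 10).  Check: 101²=10201, 102·10²=10200, difference 1.
(x_2, y_2) = (101·101 + 102·10·10, 101·10 + 10·101) = (20401, 2020)
(x_3, y_3) = (101·20401 + 102·10·2020, 101·2020 + 10·20401) = (4120901, 408030)
(x_4, y_4) = (101·4120901 + 102·10·408030, 101·408030 + 10·4120901) = (832401601, 82420040)
(x_5, y_5) = (101·832401601 + 102·10·82420040, 101·82420040 + 10·832401601) = (168141002501, 16648440050)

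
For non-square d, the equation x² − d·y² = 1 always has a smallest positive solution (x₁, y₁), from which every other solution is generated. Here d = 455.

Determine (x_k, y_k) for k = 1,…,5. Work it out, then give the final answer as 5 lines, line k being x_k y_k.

64 3
8191 384
1048384 49149
134184961 6290688
17174626624 805158915

√455 → a₀=21, period (3,42); ℓ=2 even so k=1
step 0: (21, 1)  from 21·(1,0) + (0,1)
step 1: (64, 3)  from 3·(21,1) + (1,0)
fundamental: x₁=64, y₁=3  (since 4096 − 455·9 = 1)
(64+3√455)^2 = 8191 + 384√455
(64+3√455)^3 = 1048384 + 49149√455
(64+3√455)^4 = 134184961 + 6290688√455
(64+3√455)^5 = 17174626624 + 805158915√455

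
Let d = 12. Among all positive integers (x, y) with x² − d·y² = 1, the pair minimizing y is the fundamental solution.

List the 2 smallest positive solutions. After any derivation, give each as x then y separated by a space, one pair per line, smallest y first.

√12 → a₀=3, period (2,6); ℓ=2 even so k=1
a_0=3:  p_0=3·1+0=3,  q_0=3·0+1=1
a_1=2:  p_1=2·3+1=7,  q_1=2·1+0=2
(x₁, y₁) = (7, 2);  7² − 12·2² = 1 ✓
(x_2, y_2) = (7·7 + 12·2·2, 7·2 + 2·7) = (97, 28)

7 2
97 28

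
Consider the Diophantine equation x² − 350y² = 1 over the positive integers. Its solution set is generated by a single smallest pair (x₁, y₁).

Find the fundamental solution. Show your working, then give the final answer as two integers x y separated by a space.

√350 → a₀=18, period (1,2,2,2,1,36); ℓ=6 even so k=5
k=0  a_k=18  p_k/q_k = 18/1
k=1  a_k=1  p_k/q_k = 19/1
k=2  a_k=2  p_k/q_k = 56/3
k=3  a_k=2  p_k/q_k = 131/7
k=4  a_k=2  p_k/q_k = 318/17
k=5  a_k=1  p_k/q_k = 449/24
→ (449, 24).  Check: 449²=201601, 350·24²=201600, difference 1.

449 24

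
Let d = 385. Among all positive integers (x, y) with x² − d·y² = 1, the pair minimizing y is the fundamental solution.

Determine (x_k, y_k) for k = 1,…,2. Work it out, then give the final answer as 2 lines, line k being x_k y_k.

95831 4884
18367161121 936077208

√385 = [19; 1,1,1,1,1,…,1,1,38, …], period ℓ=16 (even) → k=15
a_0=19:  p_0=19·1+0=19,  q_0=19·0+1=1
…
a_4=1:  p_4=1·59+39=98,  q_4=1·3+2=5
…
a_8=2:  p_8=2·726+569=2021,  q_8=2·37+29=103
…
a_14=1:  p_14=1·36280+23271=59551,  q_14=1·1849+1186=3035
a_15=1:  p_15=1·59551+36280=95831,  q_15=1·3035+1849=4884
→ (95831, 4884).  Check: 95831²=9183580561, 385·4884²=9183580560, difference 1.
k=2:  x_2 = 95831·95831+385·4884·4884 = 18367161121,  y_2 = 95831·4884+4884·95831 = 936077208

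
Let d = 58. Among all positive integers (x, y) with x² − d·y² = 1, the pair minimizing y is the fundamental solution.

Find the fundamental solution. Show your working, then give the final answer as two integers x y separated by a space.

19603 2574

√58 → a₀=7, period (1,1,1,1,1,1,14); ℓ=7 odd so k=13
i=0: a=7 ⇒ p=7, q=1
i=1: a=1 ⇒ p=8, q=1
…
i=3: a=1 ⇒ p=23, q=3
…
i=5: a=1 ⇒ p=61, q=8
i=6: a=1 ⇒ p=99, q=13
…
i=8: a=1 ⇒ p=1546, q=203
…
i=10: a=1 ⇒ p=4539, q=596
…
i=12: a=1 ⇒ p=12071, q=1585
i=13: a=1 ⇒ p=19603, q=2574
(x₁, y₁) = (19603, 2574);  19603² − 58·2574² = 1 ✓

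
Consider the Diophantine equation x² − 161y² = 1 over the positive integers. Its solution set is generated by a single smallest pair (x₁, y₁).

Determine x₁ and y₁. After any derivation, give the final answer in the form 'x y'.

d=161: √d = [12; 1,2,4,1,2,1,4,2,1,24] (ℓ=10, even), read p_9/q_9
k=0  a_k=12  p_k/q_k = 12/1
k=1  a_k=1  p_k/q_k = 13/1
k=2  a_k=2  p_k/q_k = 38/3
k=3  a_k=4  p_k/q_k = 165/13
…
k=8  a_k=2  p_k/q_k = 8108/639
k=9  a_k=1  p_k/q_k = 11775/928
→ (11775, 928).  Check: 11775²=138650625, 161·928²=138650624, difference 1.

11775 928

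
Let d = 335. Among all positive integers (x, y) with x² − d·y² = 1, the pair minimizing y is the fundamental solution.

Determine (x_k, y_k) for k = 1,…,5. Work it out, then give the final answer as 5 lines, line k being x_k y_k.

604 33
729631 39864
881393644 48155679
1064722792321 58172020368
1286184251730124 70271752448865

√335 = [18; 3,3,3,36, …], period ℓ=4 (even) → k=3
step 0: (18, 1)  from 18·(1,0) + (0,1)
step 1: (55, 3)  from 3·(18,1) + (1,0)
step 2: (183, 10)  from 3·(55,3) + (18,1)
step 3: (604, 33)  from 3·(183,10) + (55,3)
(x₁, y₁) = (604, 33);  604² − 335·33² = 1 ✓
(x_2, y_2) = (604·604 + 335·33·33, 604·33 + 33·604) = (729631, 39864)
(x_3, y_3) = (604·729631 + 335·33·39864, 604·39864 + 33·729631) = (881393644, 48155679)
(x_4, y_4) = (604·881393644 + 335·33·48155679, 604·48155679 + 33·881393644) = (1064722792321, 58172020368)
(x_5, y_5) = (604·1064722792321 + 335·33·58172020368, 604·58172020368 + 33·1064722792321) = (1286184251730124, 70271752448865)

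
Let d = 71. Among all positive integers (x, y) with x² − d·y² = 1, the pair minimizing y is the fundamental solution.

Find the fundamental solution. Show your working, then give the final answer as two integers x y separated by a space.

√71 = [8; 2,2,1,7,1,2,2,16, …], period ℓ=8 (even) → k=7
i=0: a=8 ⇒ p=8, q=1
…
i=3: a=1 ⇒ p=59, q=7
i=4: a=7 ⇒ p=455, q=54
…
i=6: a=2 ⇒ p=1483, q=176
i=7: a=2 ⇒ p=3480, q=413
→ (3480, 413).  Check: 3480²=12110400, 71·413²=12110399, difference 1.

3480 413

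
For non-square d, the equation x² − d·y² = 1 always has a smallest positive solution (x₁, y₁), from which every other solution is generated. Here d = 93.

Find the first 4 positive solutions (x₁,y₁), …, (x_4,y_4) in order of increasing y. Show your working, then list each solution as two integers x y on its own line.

√93 = [9; 1,1,1,4,6,4,1,1,1,18, …], period ℓ=10 (even) → k=9
k=0  a_k=9  p_k/q_k = 9/1
…
k=2  a_k=1  p_k/q_k = 19/2
k=3  a_k=1  p_k/q_k = 29/3
k=4  a_k=4  p_k/q_k = 135/14
k=5  a_k=6  p_k/q_k = 839/87
k=6  a_k=4  p_k/q_k = 3491/362
…
k=8  a_k=1  p_k/q_k = 7821/811
k=9  a_k=1  p_k/q_k = 12151/1260
(x₁, y₁) = (12151, 1260);  12151² − 93·1260² = 1 ✓
k=2:  x_2 = 12151·12151+93·1260·1260 = 295293601,  y_2 = 12151·1260+1260·12151 = 30620520
k=3:  x_3 = 12151·295293601+93·1260·30620520 = 7176225079351,  y_3 = 12151·30620520+1260·295293601 = 744139875780
k=4:  x_4 = 12151·7176225079351+93·1260·744139875780 = 174396621583094401,  y_4 = 12151·744139875780+1260·7176225079351 = 18084087230585040

12151 1260
295293601 30620520
7176225079351 744139875780
174396621583094401 18084087230585040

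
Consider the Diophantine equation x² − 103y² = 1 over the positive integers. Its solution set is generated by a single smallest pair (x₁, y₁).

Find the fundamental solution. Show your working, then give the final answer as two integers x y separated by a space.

227528 22419

√103 → a₀=10, period (6,1,2,1,1,9,1,1,2,1,6,20); ℓ=12 even so k=11
i=0: a=10 ⇒ p=10, q=1
i=1: a=6 ⇒ p=61, q=6
i=2: a=1 ⇒ p=71, q=7
i=3: a=2 ⇒ p=203, q=20
…
i=5: a=1 ⇒ p=477, q=47
…
i=7: a=1 ⇒ p=5044, q=497
i=8: a=1 ⇒ p=9611, q=947
i=9: a=2 ⇒ p=24266, q=2391
i=10: a=1 ⇒ p=33877, q=3338
i=11: a=6 ⇒ p=227528, q=22419
(x₁, y₁) = (227528, 22419);  227528² − 103·22419² = 1 ✓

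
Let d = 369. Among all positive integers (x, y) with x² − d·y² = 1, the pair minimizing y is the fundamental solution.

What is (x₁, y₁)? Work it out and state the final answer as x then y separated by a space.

8396801 437120

[19; 4,1,3,2,7,4,7,2,3,1,4,38] for √369; ℓ=12 ⇒ convergent index 11
i=0: a=19 ⇒ p=19, q=1
i=1: a=4 ⇒ p=77, q=4
i=2: a=1 ⇒ p=96, q=5
…
i=4: a=2 ⇒ p=826, q=43
i=5: a=7 ⇒ p=6147, q=320
i=6: a=4 ⇒ p=25414, q=1323
i=7: a=7 ⇒ p=184045, q=9581
…
i=10: a=1 ⇒ p=1758061, q=91521
i=11: a=4 ⇒ p=8396801, q=437120
(x₁, y₁) = (8396801, 437120);  8396801² − 369·437120² = 1 ✓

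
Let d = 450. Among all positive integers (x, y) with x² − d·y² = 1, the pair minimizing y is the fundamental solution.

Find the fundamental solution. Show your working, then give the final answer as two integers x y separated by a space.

19601 924

[21; 4,1,2,4,2,1,4,42] for √450; ℓ=8 ⇒ convergent index 7
k=0  a_k=21  p_k/q_k = 21/1
…
k=3  a_k=2  p_k/q_k = 297/14
…
k=6  a_k=1  p_k/q_k = 4179/197
k=7  a_k=4  p_k/q_k = 19601/924
→ (19601, 924).  Check: 19601²=384199201, 450·924²=384199200, difference 1.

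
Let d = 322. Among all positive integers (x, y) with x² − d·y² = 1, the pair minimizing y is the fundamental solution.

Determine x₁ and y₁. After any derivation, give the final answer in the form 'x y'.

√322 → a₀=17, period (1,16,1,34); ℓ=4 even so k=3
k=0  a_k=17  p_k/q_k = 17/1
…
k=2  a_k=16  p_k/q_k = 305/17
k=3  a_k=1  p_k/q_k = 323/18
→ (323, 18).  Check: 323²=104329, 322·18²=104328, difference 1.

323 18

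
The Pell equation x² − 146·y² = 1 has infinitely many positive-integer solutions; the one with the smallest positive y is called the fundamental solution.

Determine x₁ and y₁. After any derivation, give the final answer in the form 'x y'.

145 12

√146 → a₀=12, period (12,24); ℓ=2 even so k=1
a_0=12:  p_0=12·1+0=12,  q_0=12·0+1=1
a_1=12:  p_1=12·12+1=145,  q_1=12·1+0=12
→ (145, 12).  Check: 145²=21025, 146·12²=21024, difference 1.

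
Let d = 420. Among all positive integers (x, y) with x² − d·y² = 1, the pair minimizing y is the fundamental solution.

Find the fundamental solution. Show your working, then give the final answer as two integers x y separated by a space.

41 2

[20; 2,40] for √420; ℓ=2 ⇒ convergent index 1
k=0  a_k=20  p_k/q_k = 20/1
k=1  a_k=2  p_k/q_k = 41/2
→ (41, 2).  Check: 41²=1681, 420·2²=1680, difference 1.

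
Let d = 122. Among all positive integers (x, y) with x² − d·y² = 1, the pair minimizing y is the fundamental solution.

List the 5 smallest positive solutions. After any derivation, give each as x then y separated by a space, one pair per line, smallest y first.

243 22
118097 10692
57394899 5196290
27893802817 2525386248
13556330774163 1227332520238

√122 → a₀=11, period (22); ℓ=1 odd so k=1
a_0=11:  p_0=11·1+0=11,  q_0=11·0+1=1
a_1=22:  p_1=22·11+1=243,  q_1=22·1+0=22
→ (243, 22).  Check: 243²=59049, 122·22²=59048, difference 1.
k=2:  x_2 = 243·243+122·22·22 = 118097,  y_2 = 243·22+22·243 = 10692
k=3:  x_3 = 243·118097+122·22·10692 = 57394899,  y_3 = 243·10692+22·118097 = 5196290
k=4:  x_4 = 243·57394899+122·22·5196290 = 27893802817,  y_4 = 243·5196290+22·57394899 = 2525386248
k=5:  x_5 = 243·27893802817+122·22·2525386248 = 13556330774163,  y_5 = 243·2525386248+22·27893802817 = 1227332520238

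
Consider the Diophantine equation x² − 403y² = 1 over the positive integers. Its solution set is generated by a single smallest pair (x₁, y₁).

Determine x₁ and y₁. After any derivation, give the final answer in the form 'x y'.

669878 33369

[20; 13,2,1,3,1,3,1,2,13,40] for √403; ℓ=10 ⇒ convergent index 9
k=0  a_k=20  p_k/q_k = 20/1
k=1  a_k=13  p_k/q_k = 261/13
…
k=4  a_k=3  p_k/q_k = 2951/147
k=5  a_k=1  p_k/q_k = 3754/187
…
k=7  a_k=1  p_k/q_k = 17967/895
k=8  a_k=2  p_k/q_k = 50147/2498
k=9  a_k=13  p_k/q_k = 669878/33369
→ (669878, 33369).  Check: 669878²=448736534884, 403·33369²=448736534883, difference 1.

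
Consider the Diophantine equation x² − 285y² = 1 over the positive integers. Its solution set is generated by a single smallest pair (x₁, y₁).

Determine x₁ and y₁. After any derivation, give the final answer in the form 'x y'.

d=285: √d = [16; 1,7,2,7,1,32] (ℓ=6, even), read p_5/q_5
step 0: (16, 1)  from 16·(1,0) + (0,1)
…
step 4: (2144, 127)  from 7·(287,17) + (135,8)
step 5: (2431, 144)  from 1·(2144,127) + (287,17)
fundamental: x₁=2431, y₁=144  (since 5909761 − 285·20736 = 1)

2431 144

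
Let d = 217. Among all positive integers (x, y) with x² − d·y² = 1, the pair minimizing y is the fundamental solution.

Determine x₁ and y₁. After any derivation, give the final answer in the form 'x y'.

3844063 260952

d=217: √d = [14; 1,2,1,2,1,…,2,1,28] (ℓ=16, even), read p_15/q_15
k=0  a_k=14  p_k/q_k = 14/1
k=1  a_k=1  p_k/q_k = 15/1
…
k=3  a_k=1  p_k/q_k = 59/4
…
k=6  a_k=1  p_k/q_k = 383/26
…
k=9  a_k=9  p_k/q_k = 139163/9447
k=10  a_k=1  p_k/q_k = 154218/10469
k=11  a_k=1  p_k/q_k = 293381/19916
k=12  a_k=2  p_k/q_k = 740980/50301
k=13  a_k=1  p_k/q_k = 1034361/70217
k=14  a_k=2  p_k/q_k = 2809702/190735
k=15  a_k=1  p_k/q_k = 3844063/260952
fundamental: x₁=3844063, y₁=260952  (since 14776820347969 − 217·68095946304 = 1)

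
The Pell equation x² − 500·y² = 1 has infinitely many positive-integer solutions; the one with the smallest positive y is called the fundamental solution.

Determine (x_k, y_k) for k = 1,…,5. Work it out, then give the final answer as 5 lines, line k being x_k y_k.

930249 41602
1730726404001 77400437796
3220013013190122249 144003359718540806
5990827771012465337616001 267917962749548332043592
11145923086309929722690704506249 498460833859465169310720288010

√500 = [22; 2,1,3,2,1,…,1,2,44, …], period ℓ=14 (even) → k=13
a_0=22:  p_0=22·1+0=22,  q_0=22·0+1=1
a_1=2:  p_1=2·22+1=45,  q_1=2·1+0=2
…
a_3=3:  p_3=3·67+45=246,  q_3=3·3+2=11
…
a_5=1:  p_5=1·559+246=805,  q_5=1·25+11=36
a_6=1:  p_6=1·805+559=1364,  q_6=1·36+25=61
…
a_8=1:  p_8=1·14445+1364=15809,  q_8=1·646+61=707
…
a_11=3:  p_11=3·76317+30254=259205,  q_11=3·3413+1353=11592
a_12=1:  p_12=1·259205+76317=335522,  q_12=1·11592+3413=15005
a_13=2:  p_13=2·335522+259205=930249,  q_13=2·15005+11592=41602
→ (930249, 41602).  Check: 930249²=865363202001, 500·41602²=865363202000, difference 1.
k=2:  x_2 = 930249·930249+500·41602·41602 = 1730726404001,  y_2 = 930249·41602+41602·930249 = 77400437796
k=3:  x_3 = 930249·1730726404001+500·41602·77400437796 = 3220013013190122249,  y_3 = 930249·77400437796+41602·1730726404001 = 144003359718540806
k=4:  x_4 = 930249·3220013013190122249+500·41602·144003359718540806 = 5990827771012465337616001,  y_4 = 930249·144003359718540806+41602·3220013013190122249 = 267917962749548332043592
k=5:  x_5 = 930249·5990827771012465337616001+500·41602·267917962749548332043592 = 11145923086309929722690704506249,  y_5 = 930249·267917962749548332043592+41602·5990827771012465337616001 = 498460833859465169310720288010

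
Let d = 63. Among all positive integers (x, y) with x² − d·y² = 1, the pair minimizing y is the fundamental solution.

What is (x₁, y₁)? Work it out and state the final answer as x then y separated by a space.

8 1

√63 → a₀=7, period (1,14); ℓ=2 even so k=1
a_0=7:  p_0=7·1+0=7,  q_0=7·0+1=1
a_1=1:  p_1=1·7+1=8,  q_1=1·1+0=1
→ (8, 1).  Check: 8²=64, 63·1²=63, difference 1.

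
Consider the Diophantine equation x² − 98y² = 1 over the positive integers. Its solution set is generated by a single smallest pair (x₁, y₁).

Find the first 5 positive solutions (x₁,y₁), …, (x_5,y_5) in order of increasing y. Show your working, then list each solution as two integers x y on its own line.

[9; 1,8,1,18] for √98; ℓ=4 ⇒ convergent index 3
a_0=9:  p_0=9·1+0=9,  q_0=9·0+1=1
…
a_2=8:  p_2=8·10+9=89,  q_2=8·1+1=9
a_3=1:  p_3=1·89+10=99,  q_3=1·9+1=10
fundamental: x₁=99, y₁=10  (since 9801 − 98·100 = 1)
n=2: (99,10)∘(99,10) = (99·99+98·10·10, 99·10+10·99) = (19601,1980)
n=3: (19601,1980)∘(99,10) = (99·19601+98·10·1980, 99·1980+10·19601) = (3880899,392030)
n=4: (3880899,392030)∘(99,10) = (99·3880899+98·10·392030, 99·392030+10·3880899) = (768398401,77619960)
n=5: (768398401,77619960)∘(99,10) = (99·768398401+98·10·77619960, 99·77619960+10·768398401) = (152139002499,15368360050)

99 10
19601 1980
3880899 392030
768398401 77619960
152139002499 15368360050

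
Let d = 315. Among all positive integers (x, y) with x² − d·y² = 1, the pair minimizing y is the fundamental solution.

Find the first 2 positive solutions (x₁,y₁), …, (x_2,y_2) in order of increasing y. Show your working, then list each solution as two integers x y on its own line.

√315 → a₀=17, period (1,2,1,34); ℓ=4 even so k=3
k=0  a_k=17  p_k/q_k = 17/1
…
k=2  a_k=2  p_k/q_k = 53/3
k=3  a_k=1  p_k/q_k = 71/4
(x₁, y₁) = (71, 4);  71² − 315·4² = 1 ✓
k=2:  x_2 = 71·71+315·4·4 = 10081,  y_2 = 71·4+4·71 = 568

71 4
10081 568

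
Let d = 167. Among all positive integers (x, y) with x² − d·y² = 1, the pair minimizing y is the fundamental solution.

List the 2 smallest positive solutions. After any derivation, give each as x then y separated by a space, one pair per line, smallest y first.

168 13
56447 4368

√167 → a₀=12, period (1,11,1,24); ℓ=4 even so k=3
k=0  a_k=12  p_k/q_k = 12/1
…
k=2  a_k=11  p_k/q_k = 155/12
k=3  a_k=1  p_k/q_k = 168/13
→ (168, 13).  Check: 168²=28224, 167·13²=28223, difference 1.
n=2: (168,13)∘(168,13) = (168·168+167·13·13, 168·13+13·168) = (56447,4368)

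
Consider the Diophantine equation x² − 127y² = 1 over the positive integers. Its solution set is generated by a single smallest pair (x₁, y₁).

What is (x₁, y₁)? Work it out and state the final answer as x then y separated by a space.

4730624 419775

√127 → a₀=11, period (3,1,2,2,7,11,7,2,2,1,3,22); ℓ=12 even so k=11
k=0  a_k=11  p_k/q_k = 11/1
k=1  a_k=3  p_k/q_k = 34/3
k=2  a_k=1  p_k/q_k = 45/4
k=3  a_k=2  p_k/q_k = 124/11
…
k=5  a_k=7  p_k/q_k = 2175/193
…
k=7  a_k=7  p_k/q_k = 171701/15236
k=8  a_k=2  p_k/q_k = 367620/32621
…
k=10  a_k=1  p_k/q_k = 1274561/113099
k=11  a_k=3  p_k/q_k = 4730624/419775
→ (4730624, 419775).  Check: 4730624²=22378803429376, 127·419775²=22378803429375, difference 1.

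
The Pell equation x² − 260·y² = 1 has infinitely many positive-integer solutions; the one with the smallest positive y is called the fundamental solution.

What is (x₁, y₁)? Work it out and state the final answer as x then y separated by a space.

129 8

d=260: √d = [16; 8,32] (ℓ=2, even), read p_1/q_1
step 0: (16, 1)  from 16·(1,0) + (0,1)
step 1: (129, 8)  from 8·(16,1) + (1,0)
(x₁, y₁) = (129, 8);  129² − 260·8² = 1 ✓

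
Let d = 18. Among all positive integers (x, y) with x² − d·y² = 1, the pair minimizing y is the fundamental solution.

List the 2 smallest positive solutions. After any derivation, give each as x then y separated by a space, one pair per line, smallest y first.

17 4
577 136

[4; 4,8] for √18; ℓ=2 ⇒ convergent index 1
k=0  a_k=4  p_k/q_k = 4/1
k=1  a_k=4  p_k/q_k = 17/4
(x₁, y₁) = (17, 4);  17² − 18·4² = 1 ✓
(17+4√18)^2 = 577 + 136√18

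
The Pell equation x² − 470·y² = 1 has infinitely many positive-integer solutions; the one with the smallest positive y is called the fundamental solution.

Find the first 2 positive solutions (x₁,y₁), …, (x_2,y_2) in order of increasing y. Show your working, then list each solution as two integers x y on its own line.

1691 78
5718961 263796

√470 = [21; 1,2,8,2,1,42, …], period ℓ=6 (even) → k=5
k=0  a_k=21  p_k/q_k = 21/1
…
k=2  a_k=2  p_k/q_k = 65/3
k=3  a_k=8  p_k/q_k = 542/25
k=4  a_k=2  p_k/q_k = 1149/53
k=5  a_k=1  p_k/q_k = 1691/78
fundamental: x₁=1691, y₁=78  (since 2859481 − 470·6084 = 1)
(x_2, y_2) = (1691·1691 + 470·78·78, 1691·78 + 78·1691) = (5718961, 263796)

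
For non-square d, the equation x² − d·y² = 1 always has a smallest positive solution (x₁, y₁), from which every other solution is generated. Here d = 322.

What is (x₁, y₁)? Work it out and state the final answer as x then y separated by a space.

323 18

√322 → a₀=17, period (1,16,1,34); ℓ=4 even so k=3
i=0: a=17 ⇒ p=17, q=1
…
i=2: a=16 ⇒ p=305, q=17
i=3: a=1 ⇒ p=323, q=18
→ (323, 18).  Check: 323²=104329, 322·18²=104328, difference 1.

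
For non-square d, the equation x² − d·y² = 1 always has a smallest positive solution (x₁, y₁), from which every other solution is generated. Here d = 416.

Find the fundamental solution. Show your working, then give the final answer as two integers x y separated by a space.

5201 255

[20; 2,1,1,9,1,1,2,40] for √416; ℓ=8 ⇒ convergent index 7
k=0  a_k=20  p_k/q_k = 20/1
…
k=4  a_k=9  p_k/q_k = 979/48
k=5  a_k=1  p_k/q_k = 1081/53
k=6  a_k=1  p_k/q_k = 2060/101
k=7  a_k=2  p_k/q_k = 5201/255
(x₁, y₁) = (5201, 255);  5201² − 416·255² = 1 ✓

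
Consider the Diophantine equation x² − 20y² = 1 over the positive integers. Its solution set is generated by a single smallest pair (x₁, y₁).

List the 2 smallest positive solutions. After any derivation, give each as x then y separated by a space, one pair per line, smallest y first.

9 2
161 36

d=20: √d = [4; 2,8] (ℓ=2, even), read p_1/q_1
step 0: (4, 1)  from 4·(1,0) + (0,1)
step 1: (9, 2)  from 2·(4,1) + (1,0)
(x₁, y₁) = (9, 2);  9² − 20·2² = 1 ✓
n=2: (9,2)∘(9,2) = (9·9+20·2·2, 9·2+2·9) = (161,36)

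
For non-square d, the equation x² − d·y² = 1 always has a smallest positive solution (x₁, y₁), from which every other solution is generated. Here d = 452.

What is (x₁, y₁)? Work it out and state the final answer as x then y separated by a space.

[21; 3,1,5,3,10,3,5,1,3,42] for √452; ℓ=10 ⇒ convergent index 9
step 0: (21, 1)  from 21·(1,0) + (0,1)
…
step 2: (85, 4)  from 1·(64,3) + (21,1)
step 3: (489, 23)  from 5·(85,4) + (64,3)
step 4: (1552, 73)  from 3·(489,23) + (85,4)
…
step 7: (263904, 12413)  from 5·(49579,2332) + (16009,753)
step 8: (313483, 14745)  from 1·(263904,12413) + (49579,2332)
step 9: (1204353, 56648)  from 3·(313483,14745) + (263904,12413)
→ (1204353, 56648).  Check: 1204353²=1450466148609, 452·56648²=1450466148608, difference 1.

1204353 56648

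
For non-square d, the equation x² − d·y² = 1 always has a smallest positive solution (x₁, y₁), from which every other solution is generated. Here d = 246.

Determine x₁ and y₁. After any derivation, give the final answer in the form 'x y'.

[15; 1,2,5,1,14,1,5,2,1,30] for √246; ℓ=10 ⇒ convergent index 9
step 0: (15, 1)  from 15·(1,0) + (0,1)
…
step 2: (47, 3)  from 2·(16,1) + (15,1)
step 3: (251, 16)  from 5·(47,3) + (16,1)
step 4: (298, 19)  from 1·(251,16) + (47,3)
step 5: (4423, 282)  from 14·(298,19) + (251,16)
step 6: (4721, 301)  from 1·(4423,282) + (298,19)
step 7: (28028, 1787)  from 5·(4721,301) + (4423,282)
step 8: (60777, 3875)  from 2·(28028,1787) + (4721,301)
step 9: (88805, 5662)  from 1·(60777,3875) + (28028,1787)
(x₁, y₁) = (88805, 5662);  88805² − 246·5662² = 1 ✓

88805 5662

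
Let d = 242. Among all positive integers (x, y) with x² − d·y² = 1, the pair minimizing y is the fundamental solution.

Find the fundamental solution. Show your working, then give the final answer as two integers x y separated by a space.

d=242: √d = [15; 1,1,3,1,14,1,3,1,1,30] (ℓ=10, even), read p_9/q_9
step 0: (15, 1)  from 15·(1,0) + (0,1)
…
step 3: (109, 7)  from 3·(31,2) + (16,1)
step 4: (140, 9)  from 1·(109,7) + (31,2)
step 5: (2069, 133)  from 14·(140,9) + (109,7)
step 6: (2209, 142)  from 1·(2069,133) + (140,9)
step 7: (8696, 559)  from 3·(2209,142) + (2069,133)
step 8: (10905, 701)  from 1·(8696,559) + (2209,142)
step 9: (19601, 1260)  from 1·(10905,701) + (8696,559)
(x₁, y₁) = (19601, 1260);  19601² − 242·1260² = 1 ✓

19601 1260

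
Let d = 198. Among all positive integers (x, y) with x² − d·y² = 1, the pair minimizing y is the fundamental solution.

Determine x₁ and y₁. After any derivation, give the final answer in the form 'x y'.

√198 = [14; 14,28, …], period ℓ=2 (even) → k=1
i=0: a=14 ⇒ p=14, q=1
i=1: a=14 ⇒ p=197, q=14
→ (197, 14).  Check: 197²=38809, 198·14²=38808, difference 1.

197 14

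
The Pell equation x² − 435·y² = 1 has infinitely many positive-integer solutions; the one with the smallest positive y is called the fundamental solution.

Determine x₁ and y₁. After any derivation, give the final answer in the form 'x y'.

√435 → a₀=20, period (1,5,1,40); ℓ=4 even so k=3
i=0: a=20 ⇒ p=20, q=1
…
i=2: a=5 ⇒ p=125, q=6
i=3: a=1 ⇒ p=146, q=7
→ (146, 7).  Check: 146²=21316, 435·7²=21315, difference 1.

146 7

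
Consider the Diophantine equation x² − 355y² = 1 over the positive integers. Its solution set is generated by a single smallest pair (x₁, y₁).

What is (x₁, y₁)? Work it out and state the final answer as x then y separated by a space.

954809 50676

√355 = [18; 1,5,3,3,1,6,1,3,3,5,1,36, …], period ℓ=12 (even) → k=11
a_0=18:  p_0=18·1+0=18,  q_0=18·0+1=1
a_1=1:  p_1=1·18+1=19,  q_1=1·1+0=1
a_2=5:  p_2=5·19+18=113,  q_2=5·1+1=6
…
a_4=3:  p_4=3·358+113=1187,  q_4=3·19+6=63
…
a_7=1:  p_7=1·10457+1545=12002,  q_7=1·555+82=637
a_8=3:  p_8=3·12002+10457=46463,  q_8=3·637+555=2466
a_9=3:  p_9=3·46463+12002=151391,  q_9=3·2466+637=8035
a_10=5:  p_10=5·151391+46463=803418,  q_10=5·8035+2466=42641
a_11=1:  p_11=1·803418+151391=954809,  q_11=1·42641+8035=50676
(x₁, y₁) = (954809, 50676);  954809² − 355·50676² = 1 ✓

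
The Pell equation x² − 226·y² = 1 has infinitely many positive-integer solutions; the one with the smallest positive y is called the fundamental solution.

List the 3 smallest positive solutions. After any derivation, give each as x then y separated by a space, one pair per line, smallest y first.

d=226: √d = [15; 30] (ℓ=1, odd), read p_1/q_1
a_0=15:  p_0=15·1+0=15,  q_0=15·0+1=1
a_1=30:  p_1=30·15+1=451,  q_1=30·1+0=30
fundamental: x₁=451, y₁=30  (since 203401 − 226·900 = 1)
(x_2, y_2) = (451·451 + 226·30·30, 451·30 + 30·451) = (406801, 27060)
(x_3, y_3) = (451·406801 + 226·30·27060, 451·27060 + 30·406801) = (366934051, 24408090)

451 30
406801 27060
366934051 24408090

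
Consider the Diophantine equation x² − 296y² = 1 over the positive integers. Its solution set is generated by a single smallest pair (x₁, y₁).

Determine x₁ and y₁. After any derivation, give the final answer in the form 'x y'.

d=296: √d = [17; 4,1,7,1,4,34] (ℓ=6, even), read p_5/q_5
i=0: a=17 ⇒ p=17, q=1
…
i=2: a=1 ⇒ p=86, q=5
…
i=4: a=1 ⇒ p=757, q=44
i=5: a=4 ⇒ p=3699, q=215
(x₁, y₁) = (3699, 215);  3699² − 296·215² = 1 ✓

3699 215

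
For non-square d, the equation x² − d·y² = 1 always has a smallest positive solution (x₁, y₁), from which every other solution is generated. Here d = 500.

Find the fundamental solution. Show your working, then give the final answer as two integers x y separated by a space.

930249 41602

[22; 2,1,3,2,1,…,1,2,44] for √500; ℓ=14 ⇒ convergent index 13
a_0=22:  p_0=22·1+0=22,  q_0=22·0+1=1
…
a_2=1:  p_2=1·45+22=67,  q_2=1·2+1=3
…
a_4=2:  p_4=2·246+67=559,  q_4=2·11+3=25
a_5=1:  p_5=1·559+246=805,  q_5=1·25+11=36
…
a_7=10:  p_7=10·1364+805=14445,  q_7=10·61+36=646
…
a_9=1:  p_9=1·15809+14445=30254,  q_9=1·707+646=1353
…
a_11=3:  p_11=3·76317+30254=259205,  q_11=3·3413+1353=11592
a_12=1:  p_12=1·259205+76317=335522,  q_12=1·11592+3413=15005
a_13=2:  p_13=2·335522+259205=930249,  q_13=2·15005+11592=41602
(x₁, y₁) = (930249, 41602);  930249² − 500·41602² = 1 ✓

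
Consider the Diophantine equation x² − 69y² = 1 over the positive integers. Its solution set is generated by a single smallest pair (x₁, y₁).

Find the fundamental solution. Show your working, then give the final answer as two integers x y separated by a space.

√69 → a₀=8, period (3,3,1,4,1,3,3,16); ℓ=8 even so k=7
i=0: a=8 ⇒ p=8, q=1
…
i=6: a=3 ⇒ p=2384, q=287
i=7: a=3 ⇒ p=7775, q=936
(x₁, y₁) = (7775, 936);  7775² − 69·936² = 1 ✓

7775 936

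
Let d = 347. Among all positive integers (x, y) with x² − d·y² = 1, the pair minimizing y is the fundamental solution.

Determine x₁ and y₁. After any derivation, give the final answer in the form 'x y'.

d=347: √d = [18; 1,1,1,2,4,…,1,1,36] (ℓ=14, even), read p_13/q_13
a_0=18:  p_0=18·1+0=18,  q_0=18·0+1=1
…
a_2=1:  p_2=1·19+18=37,  q_2=1·1+1=2
…
a_4=2:  p_4=2·56+37=149,  q_4=2·3+2=8
a_5=4:  p_5=4·149+56=652,  q_5=4·8+3=35
a_6=1:  p_6=1·652+149=801,  q_6=1·35+8=43
…
a_9=4:  p_9=4·15070+14269=74549,  q_9=4·809+766=4002
…
a_12=1:  p_12=1·238717+164168=402885,  q_12=1·12815+8813=21628
a_13=1:  p_13=1·402885+238717=641602,  q_13=1·21628+12815=34443
(x₁, y₁) = (641602, 34443);  641602² − 347·34443² = 1 ✓

641602 34443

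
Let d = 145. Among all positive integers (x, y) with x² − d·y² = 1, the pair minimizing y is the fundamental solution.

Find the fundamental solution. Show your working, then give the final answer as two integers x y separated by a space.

[12; 24] for √145; ℓ=1 ⇒ convergent index 1
step 0: (12, 1)  from 12·(1,0) + (0,1)
step 1: (289, 24)  from 24·(12,1) + (1,0)
→ (289, 24).  Check: 289²=83521, 145·24²=83520, difference 1.

289 24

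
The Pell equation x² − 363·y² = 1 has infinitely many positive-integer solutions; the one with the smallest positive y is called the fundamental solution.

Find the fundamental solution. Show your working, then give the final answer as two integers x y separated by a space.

362 19

[19; 19,38] for √363; ℓ=2 ⇒ convergent index 1
k=0  a_k=19  p_k/q_k = 19/1
k=1  a_k=19  p_k/q_k = 362/19
→ (362, 19).  Check: 362²=131044, 363·19²=131043, difference 1.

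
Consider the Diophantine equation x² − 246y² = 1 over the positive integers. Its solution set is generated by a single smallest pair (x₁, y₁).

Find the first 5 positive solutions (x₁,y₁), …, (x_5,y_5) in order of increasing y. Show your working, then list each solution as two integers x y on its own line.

√246 → a₀=15, period (1,2,5,1,14,1,5,2,1,30); ℓ=10 even so k=9
i=0: a=15 ⇒ p=15, q=1
…
i=2: a=2 ⇒ p=47, q=3
…
i=5: a=14 ⇒ p=4423, q=282
i=6: a=1 ⇒ p=4721, q=301
i=7: a=5 ⇒ p=28028, q=1787
i=8: a=2 ⇒ p=60777, q=3875
i=9: a=1 ⇒ p=88805, q=5662
(x₁, y₁) = (88805, 5662);  88805² − 246·5662² = 1 ✓
n=2: (88805,5662)∘(88805,5662) = (88805·88805+246·5662·5662, 88805·5662+5662·88805) = (15772656049,1005627820)
n=3: (15772656049,1005627820)∘(88805,5662) = (88805·15772656049+246·5662·1005627820, 88805·1005627820+5662·15772656049) = (2801381440774085,178609557104538)
n=4: (2801381440774085,178609557104538)∘(88805,5662) = (88805·2801381440774085+246·5662·178609557104538, 88805·178609557104538+5662·2801381440774085) = (497553357680112580801,31722843436331366360)
n=5: (497553357680112580801,31722843436331366360)∘(88805,5662) = (88805·497553357680112580801+246·5662·31722843436331366360, 88805·31722843436331366360+5662·497553357680112580801) = (88370451854763414035291525,5634294222548204422095062)

88805 5662
15772656049 1005627820
2801381440774085 178609557104538
497553357680112580801 31722843436331366360
88370451854763414035291525 5634294222548204422095062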